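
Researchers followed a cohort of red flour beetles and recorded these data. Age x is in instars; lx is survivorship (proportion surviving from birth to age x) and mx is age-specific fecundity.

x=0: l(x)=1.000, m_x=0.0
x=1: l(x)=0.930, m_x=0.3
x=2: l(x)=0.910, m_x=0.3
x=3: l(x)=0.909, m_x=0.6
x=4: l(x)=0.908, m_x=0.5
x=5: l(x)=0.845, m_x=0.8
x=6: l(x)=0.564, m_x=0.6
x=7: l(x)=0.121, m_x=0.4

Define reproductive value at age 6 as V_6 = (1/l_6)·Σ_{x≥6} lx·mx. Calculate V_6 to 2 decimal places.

0.69

lx·mx for x ≥ 6: 0.3384, 0.0484 → sum = 0.3868
V_6 = 0.3868 / l_6 = 0.3868 / 0.564 = 0.685816… → 0.69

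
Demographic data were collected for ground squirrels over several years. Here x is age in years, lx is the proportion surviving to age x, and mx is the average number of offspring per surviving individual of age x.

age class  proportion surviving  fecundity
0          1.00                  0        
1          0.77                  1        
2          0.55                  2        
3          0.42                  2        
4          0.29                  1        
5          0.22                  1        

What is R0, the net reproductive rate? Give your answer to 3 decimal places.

3.220

lx·mx by age: 0, 0.77, 1.1, 0.84, 0.29, 0.22
R0 = Σ lx·mx = 3.22 → 3.220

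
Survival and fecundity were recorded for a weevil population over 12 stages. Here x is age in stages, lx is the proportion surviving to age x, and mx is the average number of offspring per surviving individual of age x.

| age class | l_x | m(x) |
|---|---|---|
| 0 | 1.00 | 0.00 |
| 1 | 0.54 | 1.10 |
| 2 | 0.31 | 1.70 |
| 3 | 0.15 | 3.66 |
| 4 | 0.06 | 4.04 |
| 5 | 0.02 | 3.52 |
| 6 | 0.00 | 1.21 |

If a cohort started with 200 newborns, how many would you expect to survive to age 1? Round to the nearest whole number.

108

Expected survivors = N0 · l_1 = 200 × 0.54 = 108 → 108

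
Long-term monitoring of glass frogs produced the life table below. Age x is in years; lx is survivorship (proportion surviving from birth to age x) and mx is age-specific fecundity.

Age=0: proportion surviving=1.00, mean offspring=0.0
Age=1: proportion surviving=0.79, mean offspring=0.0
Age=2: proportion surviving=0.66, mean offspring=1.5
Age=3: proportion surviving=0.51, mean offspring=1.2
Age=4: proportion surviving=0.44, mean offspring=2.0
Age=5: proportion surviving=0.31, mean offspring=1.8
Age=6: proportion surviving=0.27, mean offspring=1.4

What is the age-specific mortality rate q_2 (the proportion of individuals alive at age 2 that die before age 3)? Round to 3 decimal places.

0.227

q_2 = (l_2 − l_3) / l_2 = (0.66 − 0.51) / 0.66
     = 0.15 / 0.66 = 0.227273… → 0.227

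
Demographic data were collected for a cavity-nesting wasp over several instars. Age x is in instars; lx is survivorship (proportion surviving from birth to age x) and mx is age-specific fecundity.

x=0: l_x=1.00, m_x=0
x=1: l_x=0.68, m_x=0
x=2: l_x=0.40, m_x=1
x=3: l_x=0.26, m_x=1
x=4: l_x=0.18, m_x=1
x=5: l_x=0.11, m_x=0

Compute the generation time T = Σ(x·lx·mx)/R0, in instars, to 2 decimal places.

2.74

lx·mx: 0, 0, 0.4, 0.26, 0.18, 0 → R0 = 0.84
x·lx·mx: 0, 0, 0.8, 0.78, 0.72, 0 → Σ = 2.3
T = 2.3 / 0.84 = 2.738095… → 2.74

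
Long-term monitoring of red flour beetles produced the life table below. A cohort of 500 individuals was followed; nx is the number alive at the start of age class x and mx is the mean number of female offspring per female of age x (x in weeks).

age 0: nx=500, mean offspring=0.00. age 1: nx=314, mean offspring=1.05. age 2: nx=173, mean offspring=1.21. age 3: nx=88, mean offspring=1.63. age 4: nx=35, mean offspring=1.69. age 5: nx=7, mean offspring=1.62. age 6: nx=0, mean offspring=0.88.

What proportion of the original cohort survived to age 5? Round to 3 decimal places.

l_5 = n_5/n_0 = 7/500 = 0.014 → 0.014

0.014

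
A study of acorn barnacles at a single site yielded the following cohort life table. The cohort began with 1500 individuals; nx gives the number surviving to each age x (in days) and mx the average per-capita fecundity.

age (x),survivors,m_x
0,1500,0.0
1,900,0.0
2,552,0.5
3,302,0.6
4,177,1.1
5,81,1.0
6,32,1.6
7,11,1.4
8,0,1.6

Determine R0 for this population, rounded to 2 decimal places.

0.53

lx = nx/n0 = nx/1500: 1, 0.6, 0.368, 0.20133…, 0.118, 0.054, 0.02133…, 0.00733…, 0
lx·mx by age: 0, 0, 0.184, 0.1208…, 0.1298, 0.054, 0.034133…, 0.010267…, 0
R0 = Σ lx·mx = 0.533… → 0.53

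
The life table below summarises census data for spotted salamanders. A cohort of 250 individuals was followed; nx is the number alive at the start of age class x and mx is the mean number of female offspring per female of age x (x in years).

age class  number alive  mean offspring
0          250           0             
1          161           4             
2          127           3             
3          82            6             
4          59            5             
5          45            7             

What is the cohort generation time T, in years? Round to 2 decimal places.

2.65

lx = nx/n0 = nx/250: 1, 0.644, 0.508, 0.328, 0.236, 0.18
lx·mx: 0, 2.576, 1.524, 1.968, 1.18, 1.26 → R0 = 8.508
x·lx·mx: 0, 2.576, 3.048, 5.904, 4.72, 6.3 → Σ = 22.548
T = 22.548 / 8.508 = 2.650212… → 2.65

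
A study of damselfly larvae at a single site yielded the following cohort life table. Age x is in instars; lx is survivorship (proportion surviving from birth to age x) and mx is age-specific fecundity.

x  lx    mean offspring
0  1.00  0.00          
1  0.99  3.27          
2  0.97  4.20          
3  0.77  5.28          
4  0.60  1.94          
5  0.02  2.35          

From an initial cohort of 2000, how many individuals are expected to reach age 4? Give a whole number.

Expected survivors = N0 · l_4 = 2000 × 0.60 = 1200 → 1200

1200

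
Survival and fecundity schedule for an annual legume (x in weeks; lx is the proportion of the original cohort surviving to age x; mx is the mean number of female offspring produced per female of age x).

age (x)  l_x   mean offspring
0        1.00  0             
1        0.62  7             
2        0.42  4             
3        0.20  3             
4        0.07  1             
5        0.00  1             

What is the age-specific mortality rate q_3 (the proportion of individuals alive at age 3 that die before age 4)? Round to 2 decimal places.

q_3 = (l_3 − l_4) / l_3 = (0.2 − 0.07) / 0.2
     = 0.13 / 0.2 = 0.65 → 0.65

0.65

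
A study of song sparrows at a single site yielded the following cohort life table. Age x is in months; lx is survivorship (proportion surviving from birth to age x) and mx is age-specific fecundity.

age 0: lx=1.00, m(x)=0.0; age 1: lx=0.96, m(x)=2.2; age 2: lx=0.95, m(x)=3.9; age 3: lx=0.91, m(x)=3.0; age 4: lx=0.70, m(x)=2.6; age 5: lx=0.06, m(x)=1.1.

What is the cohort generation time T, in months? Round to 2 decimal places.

2.43

lx·mx: 0, 2.112, 3.705, 2.73, 1.82, 0.066 → R0 = 10.433
x·lx·mx: 0, 2.112, 7.41, 8.19, 7.28, 0.33 → Σ = 25.322
T = 25.322 / 10.433 = 2.427106… → 2.43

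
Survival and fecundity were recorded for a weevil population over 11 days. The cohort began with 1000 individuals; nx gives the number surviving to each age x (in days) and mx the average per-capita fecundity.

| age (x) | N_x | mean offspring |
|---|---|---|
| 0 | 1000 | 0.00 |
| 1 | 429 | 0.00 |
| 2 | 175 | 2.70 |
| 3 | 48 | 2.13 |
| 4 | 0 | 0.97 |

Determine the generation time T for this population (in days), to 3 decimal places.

lx = nx/n0 = nx/1000: 1, 0.429, 0.175, 0.048, 0
lx·mx: 0, 0, 0.4725, 0.10224, 0 → R0 = 0.57474
x·lx·mx: 0, 0, 0.945, 0.30672, 0 → Σ = 1.25172
T = 1.25172 / 0.57474 = 2.177889… → 2.178

2.178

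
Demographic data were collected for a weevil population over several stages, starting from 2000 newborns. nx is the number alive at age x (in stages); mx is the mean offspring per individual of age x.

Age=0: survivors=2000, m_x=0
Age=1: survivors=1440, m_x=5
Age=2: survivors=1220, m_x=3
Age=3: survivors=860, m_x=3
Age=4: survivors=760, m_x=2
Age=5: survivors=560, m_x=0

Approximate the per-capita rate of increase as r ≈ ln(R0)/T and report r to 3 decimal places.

1.062

lx = nx/n0 = nx/2000: 1, 0.72, 0.61, 0.43, 0.38, 0.28
R0 = Σ lx·mx = 0 + 3.6 + 1.83 + 1.29 + 0.76 + 0 = 7.48
Σ x·lx·mx = 14.17; T = 14.17/7.48 = 1.89439…
r ≈ ln(R0)/T = ln(7.48)/1.89439… = 1.06221… → 1.062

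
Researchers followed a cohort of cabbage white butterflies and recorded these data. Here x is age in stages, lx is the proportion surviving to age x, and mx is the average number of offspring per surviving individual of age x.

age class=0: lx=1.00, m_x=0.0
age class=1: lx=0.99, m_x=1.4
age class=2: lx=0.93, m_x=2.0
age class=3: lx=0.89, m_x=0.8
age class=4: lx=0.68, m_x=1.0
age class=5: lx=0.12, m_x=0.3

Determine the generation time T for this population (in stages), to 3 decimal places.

2.170

lx·mx: 0, 1.386, 1.86, 0.712, 0.68, 0.036 → R0 = 4.674
x·lx·mx: 0, 1.386, 3.72, 2.136, 2.72, 0.18 → Σ = 10.142
T = 10.142 / 4.674 = 2.169876… → 2.170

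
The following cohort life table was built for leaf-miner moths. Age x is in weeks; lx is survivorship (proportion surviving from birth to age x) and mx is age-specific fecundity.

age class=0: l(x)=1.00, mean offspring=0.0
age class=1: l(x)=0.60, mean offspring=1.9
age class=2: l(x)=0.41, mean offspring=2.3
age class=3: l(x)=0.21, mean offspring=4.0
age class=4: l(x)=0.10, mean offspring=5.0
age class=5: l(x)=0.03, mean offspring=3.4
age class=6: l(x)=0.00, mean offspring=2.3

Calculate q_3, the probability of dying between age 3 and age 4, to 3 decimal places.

0.524

q_3 = (l_3 − l_4) / l_3 = (0.21 − 0.1) / 0.21
     = 0.11 / 0.21 = 0.52381… → 0.524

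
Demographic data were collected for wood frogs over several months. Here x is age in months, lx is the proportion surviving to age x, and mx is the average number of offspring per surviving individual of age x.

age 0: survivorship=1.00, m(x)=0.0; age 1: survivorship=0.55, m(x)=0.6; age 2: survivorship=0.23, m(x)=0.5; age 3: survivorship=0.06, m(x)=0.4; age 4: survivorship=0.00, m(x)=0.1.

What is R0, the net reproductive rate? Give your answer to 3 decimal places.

lx·mx by age: 0, 0.33, 0.115, 0.024, 0
R0 = Σ lx·mx = 0.469 → 0.469

0.469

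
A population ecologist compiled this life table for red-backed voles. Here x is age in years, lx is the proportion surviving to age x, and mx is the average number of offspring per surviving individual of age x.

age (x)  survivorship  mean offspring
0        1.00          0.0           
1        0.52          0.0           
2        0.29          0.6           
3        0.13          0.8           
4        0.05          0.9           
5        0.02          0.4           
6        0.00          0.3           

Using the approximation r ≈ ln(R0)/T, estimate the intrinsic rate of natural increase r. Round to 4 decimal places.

R0 = Σ lx·mx = 0 + 0 + 0.174 + 0.104 + 0.045 + 0.008 + 0 = 0.331
Σ x·lx·mx = 0.88; T = 0.88/0.331 = 2.65861…
r ≈ ln(R0)/T = ln(0.331)/2.65861… = -0.41587… → -0.4159

-0.4159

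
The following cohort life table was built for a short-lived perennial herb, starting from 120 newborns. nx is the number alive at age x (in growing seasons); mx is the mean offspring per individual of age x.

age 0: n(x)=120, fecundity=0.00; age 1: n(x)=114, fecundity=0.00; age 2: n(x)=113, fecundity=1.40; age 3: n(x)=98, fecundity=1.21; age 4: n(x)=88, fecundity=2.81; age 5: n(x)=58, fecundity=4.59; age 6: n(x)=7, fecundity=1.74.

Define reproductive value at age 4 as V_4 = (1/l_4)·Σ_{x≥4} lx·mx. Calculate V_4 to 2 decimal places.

lx = nx/n0 = nx/120: 1, 0.95, 0.94167…, 0.81667…, 0.73333…, 0.48333…, 0.05833…
lx·mx for x ≥ 4: 2.060667…, 2.2185…, 0.1015… → sum = 4.380667…
V_4 = 4.380667… / l_4 = 4.380667… / 0.733333… = 5.973636… → 5.97

5.97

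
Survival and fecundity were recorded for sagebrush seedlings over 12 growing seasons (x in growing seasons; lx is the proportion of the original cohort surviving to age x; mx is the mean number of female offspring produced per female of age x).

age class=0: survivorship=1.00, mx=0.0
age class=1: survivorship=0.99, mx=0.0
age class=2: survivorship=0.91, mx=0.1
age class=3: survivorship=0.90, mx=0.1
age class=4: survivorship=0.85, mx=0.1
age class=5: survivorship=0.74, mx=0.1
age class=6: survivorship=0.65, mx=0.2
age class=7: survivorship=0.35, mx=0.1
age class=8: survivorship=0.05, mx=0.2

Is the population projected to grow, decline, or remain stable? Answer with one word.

declining

R0 = Σ lx·mx = 0 + 0 + 0.091 + 0.09 + 0.085 + 0.074 + 0.13 + 0.035 + 0.01 = 0.515
R0 < 1, so the population is declining.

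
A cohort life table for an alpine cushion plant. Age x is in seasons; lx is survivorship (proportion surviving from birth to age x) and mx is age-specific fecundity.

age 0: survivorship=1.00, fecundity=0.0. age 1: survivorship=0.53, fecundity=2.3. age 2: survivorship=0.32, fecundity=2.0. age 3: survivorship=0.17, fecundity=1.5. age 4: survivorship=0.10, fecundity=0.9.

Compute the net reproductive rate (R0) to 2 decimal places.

lx·mx by age: 0, 1.219, 0.64, 0.255, 0.09
R0 = Σ lx·mx = 2.204 → 2.20

2.20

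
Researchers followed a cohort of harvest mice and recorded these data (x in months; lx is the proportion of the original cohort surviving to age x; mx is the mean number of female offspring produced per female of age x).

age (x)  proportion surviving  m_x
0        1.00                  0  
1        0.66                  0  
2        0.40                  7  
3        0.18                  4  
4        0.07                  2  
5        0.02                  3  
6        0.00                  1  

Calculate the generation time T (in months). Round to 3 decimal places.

2.317

lx·mx: 0, 0, 2.8, 0.72, 0.14, 0.06, 0 → R0 = 3.72
x·lx·mx: 0, 0, 5.6, 2.16, 0.56, 0.3, 0 → Σ = 8.62
T = 8.62 / 3.72 = 2.317204… → 2.317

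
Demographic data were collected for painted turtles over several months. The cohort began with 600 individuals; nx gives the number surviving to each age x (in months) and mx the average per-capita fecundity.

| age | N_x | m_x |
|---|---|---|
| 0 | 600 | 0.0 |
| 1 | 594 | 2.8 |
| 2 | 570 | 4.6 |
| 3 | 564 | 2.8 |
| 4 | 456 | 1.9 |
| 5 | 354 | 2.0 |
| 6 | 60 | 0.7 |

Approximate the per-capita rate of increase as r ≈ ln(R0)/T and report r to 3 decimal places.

lx = nx/n0 = nx/600: 1, 0.99, 0.95, 0.94, 0.76, 0.59, 0.1
R0 = Σ lx·mx = 0 + 2.772 + 4.37 + 2.632 + 1.444 + 1.18 + 0.07 = 12.468
Σ x·lx·mx = 31.504; T = 31.504/12.468 = 2.52679…
r ≈ ln(R0)/T = ln(12.468)/2.52679… = 0.99857… → 0.999

0.999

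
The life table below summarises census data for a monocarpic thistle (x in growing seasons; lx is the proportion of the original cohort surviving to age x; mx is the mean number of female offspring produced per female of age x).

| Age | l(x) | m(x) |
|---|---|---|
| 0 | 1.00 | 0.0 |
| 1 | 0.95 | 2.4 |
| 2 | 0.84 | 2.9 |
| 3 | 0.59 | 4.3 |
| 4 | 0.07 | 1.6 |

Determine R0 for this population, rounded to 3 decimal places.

7.365

lx·mx by age: 0, 2.28, 2.436, 2.537, 0.112
R0 = Σ lx·mx = 7.365 → 7.365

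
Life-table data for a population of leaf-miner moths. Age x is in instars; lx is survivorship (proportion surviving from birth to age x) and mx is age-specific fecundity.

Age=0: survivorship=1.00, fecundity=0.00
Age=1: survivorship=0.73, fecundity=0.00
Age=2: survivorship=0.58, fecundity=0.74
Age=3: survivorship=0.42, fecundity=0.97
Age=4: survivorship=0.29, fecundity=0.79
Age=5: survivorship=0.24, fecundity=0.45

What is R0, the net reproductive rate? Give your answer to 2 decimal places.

lx·mx by age: 0, 0, 0.4292, 0.4074, 0.2291, 0.108
R0 = Σ lx·mx = 1.1737 → 1.17

1.17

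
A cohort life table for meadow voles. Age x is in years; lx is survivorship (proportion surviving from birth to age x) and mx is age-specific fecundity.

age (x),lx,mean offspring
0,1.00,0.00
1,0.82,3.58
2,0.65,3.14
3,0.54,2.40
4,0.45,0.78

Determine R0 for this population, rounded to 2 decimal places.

6.62

lx·mx by age: 0, 2.9356, 2.041, 1.296, 0.351
R0 = Σ lx·mx = 6.6236 → 6.62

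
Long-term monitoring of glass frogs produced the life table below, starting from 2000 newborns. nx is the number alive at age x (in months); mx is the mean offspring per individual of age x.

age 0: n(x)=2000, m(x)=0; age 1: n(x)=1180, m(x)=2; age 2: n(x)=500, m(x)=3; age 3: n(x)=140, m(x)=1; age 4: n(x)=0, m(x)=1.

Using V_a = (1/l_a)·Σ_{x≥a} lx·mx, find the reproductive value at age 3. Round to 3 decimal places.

1.000

lx = nx/n0 = nx/2000: 1, 0.59, 0.25, 0.07, 0
lx·mx for x ≥ 3: 0.07, 0 → sum = 0.07
V_3 = 0.07 / l_3 = 0.07 / 0.07 = 1 → 1.000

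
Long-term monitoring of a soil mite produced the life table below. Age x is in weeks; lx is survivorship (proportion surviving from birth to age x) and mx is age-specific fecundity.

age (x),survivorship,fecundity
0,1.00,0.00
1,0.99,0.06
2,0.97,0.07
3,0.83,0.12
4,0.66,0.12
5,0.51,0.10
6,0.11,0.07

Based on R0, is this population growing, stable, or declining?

declining

R0 = Σ lx·mx = 0 + 0.0594 + 0.0679 + 0.0996 + 0.0792 + 0.051 + 0.0077 = 0.3648
R0 < 1, so the population is declining.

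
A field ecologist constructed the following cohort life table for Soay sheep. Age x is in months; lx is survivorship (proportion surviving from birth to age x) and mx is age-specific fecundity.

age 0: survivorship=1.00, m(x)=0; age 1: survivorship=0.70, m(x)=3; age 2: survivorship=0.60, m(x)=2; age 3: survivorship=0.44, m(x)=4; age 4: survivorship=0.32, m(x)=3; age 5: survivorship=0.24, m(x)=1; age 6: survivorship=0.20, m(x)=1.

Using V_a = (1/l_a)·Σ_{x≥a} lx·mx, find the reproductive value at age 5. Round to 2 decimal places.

1.83

lx·mx for x ≥ 5: 0.24, 0.2 → sum = 0.44
V_5 = 0.44 / l_5 = 0.44 / 0.24 = 1.833333… → 1.83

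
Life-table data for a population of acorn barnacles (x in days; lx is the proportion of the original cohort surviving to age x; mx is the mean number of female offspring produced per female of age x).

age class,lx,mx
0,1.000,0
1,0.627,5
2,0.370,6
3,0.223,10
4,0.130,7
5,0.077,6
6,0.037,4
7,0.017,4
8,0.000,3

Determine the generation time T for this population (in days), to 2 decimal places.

lx·mx: 0, 3.135, 2.22, 2.23, 0.91, 0.462, 0.148, 0.068, 0 → R0 = 9.173
x·lx·mx: 0, 3.135, 4.44, 6.69, 3.64, 2.31, 0.888, 0.476, 0 → Σ = 21.579
T = 21.579 / 9.173 = 2.352447… → 2.35

2.35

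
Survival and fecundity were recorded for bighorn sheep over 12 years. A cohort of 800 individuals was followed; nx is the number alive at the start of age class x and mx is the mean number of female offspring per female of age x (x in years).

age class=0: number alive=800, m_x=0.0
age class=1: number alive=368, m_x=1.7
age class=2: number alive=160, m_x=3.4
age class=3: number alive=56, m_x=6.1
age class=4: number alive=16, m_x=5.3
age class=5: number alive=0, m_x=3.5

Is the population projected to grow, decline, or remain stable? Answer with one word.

lx = nx/n0 = nx/800: 1, 0.46, 0.2, 0.07, 0.02, 0
R0 = Σ lx·mx = 0 + 0.782 + 0.68 + 0.427 + 0.106 + 0 = 1.995
R0 > 1, so the population is growing.

growing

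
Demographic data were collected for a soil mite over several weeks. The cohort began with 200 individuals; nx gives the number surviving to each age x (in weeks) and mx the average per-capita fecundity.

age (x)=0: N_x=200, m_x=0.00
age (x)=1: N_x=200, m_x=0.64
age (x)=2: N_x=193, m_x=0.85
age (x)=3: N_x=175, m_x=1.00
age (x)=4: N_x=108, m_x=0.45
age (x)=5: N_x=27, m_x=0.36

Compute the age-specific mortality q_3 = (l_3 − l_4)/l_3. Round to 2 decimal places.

0.38

lx = nx/n0 = nx/200: 1, 1, 0.965, 0.875, 0.54, 0.135
q_3 = (l_3 − l_4) / l_3 = (0.875 − 0.54) / 0.875
     = 0.335 / 0.875 = 0.382857… → 0.38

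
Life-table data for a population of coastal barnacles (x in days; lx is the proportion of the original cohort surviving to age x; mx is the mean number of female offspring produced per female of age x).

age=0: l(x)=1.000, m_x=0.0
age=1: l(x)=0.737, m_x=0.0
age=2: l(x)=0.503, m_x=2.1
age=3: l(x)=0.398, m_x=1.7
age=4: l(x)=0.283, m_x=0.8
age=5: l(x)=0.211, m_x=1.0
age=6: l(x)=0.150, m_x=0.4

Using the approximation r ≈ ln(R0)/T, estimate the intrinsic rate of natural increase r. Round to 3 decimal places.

0.277

R0 = Σ lx·mx = 0 + 0 + 1.0563 + 0.6766 + 0.2264 + 0.211 + 0.06 = 2.2303
Σ x·lx·mx = 6.463; T = 6.463/2.2303 = 2.89782…
r ≈ ln(R0)/T = ln(2.2303)/2.89782… = 0.27681… → 0.277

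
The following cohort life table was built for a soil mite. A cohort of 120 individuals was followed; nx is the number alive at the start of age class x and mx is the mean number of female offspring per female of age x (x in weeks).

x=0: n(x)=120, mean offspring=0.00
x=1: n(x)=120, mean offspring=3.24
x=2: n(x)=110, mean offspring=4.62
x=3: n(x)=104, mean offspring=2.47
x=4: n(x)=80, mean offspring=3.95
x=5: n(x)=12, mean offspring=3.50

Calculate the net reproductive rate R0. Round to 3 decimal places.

lx = nx/n0 = nx/120: 1, 1, 0.91667…, 0.86667…, 0.66667…, 0.1
lx·mx by age: 0, 3.24, 4.235…, 2.140667…, 2.633333…, 0.35
R0 = Σ lx·mx = 12.599… → 12.599

12.599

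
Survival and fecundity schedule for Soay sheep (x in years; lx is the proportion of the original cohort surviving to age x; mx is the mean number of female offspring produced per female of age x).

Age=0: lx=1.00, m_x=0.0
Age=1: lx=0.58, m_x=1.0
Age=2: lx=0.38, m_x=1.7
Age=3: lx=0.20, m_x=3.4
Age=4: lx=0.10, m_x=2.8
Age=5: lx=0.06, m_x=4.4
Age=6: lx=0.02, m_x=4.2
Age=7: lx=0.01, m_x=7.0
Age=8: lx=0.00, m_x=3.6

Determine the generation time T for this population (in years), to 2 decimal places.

lx·mx: 0, 0.58, 0.646, 0.68, 0.28, 0.264, 0.084, 0.07, 0 → R0 = 2.604
x·lx·mx: 0, 0.58, 1.292, 2.04, 1.12, 1.32, 0.504, 0.49, 0 → Σ = 7.346
T = 7.346 / 2.604 = 2.821045… → 2.82

2.82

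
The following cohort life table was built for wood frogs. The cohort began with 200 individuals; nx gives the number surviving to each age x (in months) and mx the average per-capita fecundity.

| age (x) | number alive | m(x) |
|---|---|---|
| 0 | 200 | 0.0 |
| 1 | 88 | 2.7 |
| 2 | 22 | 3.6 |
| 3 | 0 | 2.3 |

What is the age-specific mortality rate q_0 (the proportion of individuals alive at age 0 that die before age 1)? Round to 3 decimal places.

lx = nx/n0 = nx/200: 1, 0.44, 0.11, 0
q_0 = (l_0 − l_1) / l_0 = (1 − 0.44) / 1
     = 0.56 / 1 = 0.56 → 0.560

0.560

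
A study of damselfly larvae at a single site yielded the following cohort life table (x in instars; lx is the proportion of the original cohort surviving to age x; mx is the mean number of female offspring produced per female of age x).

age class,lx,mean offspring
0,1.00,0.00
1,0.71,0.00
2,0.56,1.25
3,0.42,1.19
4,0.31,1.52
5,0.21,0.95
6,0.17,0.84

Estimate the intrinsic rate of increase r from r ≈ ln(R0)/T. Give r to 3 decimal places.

0.212

R0 = Σ lx·mx = 0 + 0 + 0.7 + 0.4998 + 0.4712 + 0.1995 + 0.1428 = 2.0133
Σ x·lx·mx = 6.6385; T = 6.6385/2.0133 = 3.29732…
r ≈ ln(R0)/T = ln(2.0133)/3.29732… = 0.21223… → 0.212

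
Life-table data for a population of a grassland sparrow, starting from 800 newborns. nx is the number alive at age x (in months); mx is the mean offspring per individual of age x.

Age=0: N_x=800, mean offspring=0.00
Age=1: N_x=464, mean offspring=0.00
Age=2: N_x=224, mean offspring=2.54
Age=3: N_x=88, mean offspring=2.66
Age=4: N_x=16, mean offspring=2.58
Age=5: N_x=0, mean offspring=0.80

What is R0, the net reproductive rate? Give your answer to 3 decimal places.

lx = nx/n0 = nx/800: 1, 0.58, 0.28, 0.11, 0.02, 0
lx·mx by age: 0, 0, 0.7112, 0.2926, 0.0516, 0
R0 = Σ lx·mx = 1.0554 → 1.055

1.055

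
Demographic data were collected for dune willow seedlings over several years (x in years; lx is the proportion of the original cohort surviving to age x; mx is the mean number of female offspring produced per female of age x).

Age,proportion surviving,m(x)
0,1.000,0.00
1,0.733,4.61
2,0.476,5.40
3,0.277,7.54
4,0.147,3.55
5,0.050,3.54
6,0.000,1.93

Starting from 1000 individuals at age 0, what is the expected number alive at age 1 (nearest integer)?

733

Expected survivors = N0 · l_1 = 1000 × 0.733 = 733 → 733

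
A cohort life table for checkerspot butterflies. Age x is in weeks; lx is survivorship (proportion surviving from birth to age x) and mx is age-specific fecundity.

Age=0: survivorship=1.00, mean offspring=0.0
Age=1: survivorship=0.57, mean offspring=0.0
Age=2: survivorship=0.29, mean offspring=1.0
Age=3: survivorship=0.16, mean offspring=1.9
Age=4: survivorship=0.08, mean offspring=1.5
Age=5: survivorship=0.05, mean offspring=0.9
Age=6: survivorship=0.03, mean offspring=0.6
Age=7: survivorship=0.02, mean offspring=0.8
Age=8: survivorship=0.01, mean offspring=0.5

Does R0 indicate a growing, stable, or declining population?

declining

R0 = Σ lx·mx = 0 + 0 + 0.29 + 0.304 + 0.12 + 0.045 + 0.018 + 0.016 + 0.005 = 0.798
R0 < 1, so the population is declining.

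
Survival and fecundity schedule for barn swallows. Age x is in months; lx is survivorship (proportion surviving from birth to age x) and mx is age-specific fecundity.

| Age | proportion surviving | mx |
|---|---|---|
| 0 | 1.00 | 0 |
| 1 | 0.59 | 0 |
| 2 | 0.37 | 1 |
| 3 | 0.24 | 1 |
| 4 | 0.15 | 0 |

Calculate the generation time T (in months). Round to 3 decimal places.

2.393

lx·mx: 0, 0, 0.37, 0.24, 0 → R0 = 0.61
x·lx·mx: 0, 0, 0.74, 0.72, 0 → Σ = 1.46
T = 1.46 / 0.61 = 2.393443… → 2.393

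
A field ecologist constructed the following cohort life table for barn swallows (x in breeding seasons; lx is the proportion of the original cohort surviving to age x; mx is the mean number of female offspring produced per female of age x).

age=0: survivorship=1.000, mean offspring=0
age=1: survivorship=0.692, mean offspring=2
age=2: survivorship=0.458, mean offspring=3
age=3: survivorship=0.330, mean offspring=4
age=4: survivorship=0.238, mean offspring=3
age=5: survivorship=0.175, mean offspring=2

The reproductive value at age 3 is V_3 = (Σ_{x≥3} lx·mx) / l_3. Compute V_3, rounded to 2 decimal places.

7.22

lx·mx for x ≥ 3: 1.32, 0.714, 0.35 → sum = 2.384
V_3 = 2.384 / l_3 = 2.384 / 0.33 = 7.224242… → 7.22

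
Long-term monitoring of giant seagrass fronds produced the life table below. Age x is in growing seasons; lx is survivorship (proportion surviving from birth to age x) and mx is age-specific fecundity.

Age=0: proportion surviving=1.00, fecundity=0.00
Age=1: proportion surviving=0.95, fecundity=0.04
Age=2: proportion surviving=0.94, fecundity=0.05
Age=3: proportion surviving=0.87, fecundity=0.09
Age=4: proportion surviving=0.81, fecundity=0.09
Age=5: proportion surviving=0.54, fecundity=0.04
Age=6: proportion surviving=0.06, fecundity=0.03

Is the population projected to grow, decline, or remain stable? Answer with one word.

declining

R0 = Σ lx·mx = 0 + 0.038 + 0.047 + 0.0783 + 0.0729 + 0.0216 + 0.0018 = 0.2596
R0 < 1, so the population is declining.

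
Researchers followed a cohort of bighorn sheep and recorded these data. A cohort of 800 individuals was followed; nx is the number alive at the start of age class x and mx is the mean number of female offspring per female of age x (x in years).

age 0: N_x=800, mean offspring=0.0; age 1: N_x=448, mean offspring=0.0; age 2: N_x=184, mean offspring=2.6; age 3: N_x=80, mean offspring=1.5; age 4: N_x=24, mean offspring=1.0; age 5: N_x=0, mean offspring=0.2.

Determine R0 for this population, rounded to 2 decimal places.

lx = nx/n0 = nx/800: 1, 0.56, 0.23, 0.1, 0.03, 0
lx·mx by age: 0, 0, 0.598, 0.15, 0.03, 0
R0 = Σ lx·mx = 0.778 → 0.78

0.78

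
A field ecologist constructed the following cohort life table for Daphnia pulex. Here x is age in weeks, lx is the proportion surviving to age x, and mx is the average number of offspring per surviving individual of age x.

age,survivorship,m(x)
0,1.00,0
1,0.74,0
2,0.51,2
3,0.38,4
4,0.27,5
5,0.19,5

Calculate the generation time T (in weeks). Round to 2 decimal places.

3.46

lx·mx: 0, 0, 1.02, 1.52, 1.35, 0.95 → R0 = 4.84
x·lx·mx: 0, 0, 2.04, 4.56, 5.4, 4.75 → Σ = 16.75
T = 16.75 / 4.84 = 3.460744… → 3.46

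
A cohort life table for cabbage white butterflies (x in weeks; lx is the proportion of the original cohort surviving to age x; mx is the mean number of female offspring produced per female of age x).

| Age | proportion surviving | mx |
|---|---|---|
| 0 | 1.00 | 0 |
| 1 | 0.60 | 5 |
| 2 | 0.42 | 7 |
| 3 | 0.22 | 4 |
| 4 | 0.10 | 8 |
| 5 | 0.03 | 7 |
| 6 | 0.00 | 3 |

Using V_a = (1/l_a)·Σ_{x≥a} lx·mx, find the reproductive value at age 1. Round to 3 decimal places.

lx·mx for x ≥ 1: 3, 2.94, 0.88, 0.8, 0.21, 0 → sum = 7.83
V_1 = 7.83 / l_1 = 7.83 / 0.6 = 13.05 → 13.050

13.050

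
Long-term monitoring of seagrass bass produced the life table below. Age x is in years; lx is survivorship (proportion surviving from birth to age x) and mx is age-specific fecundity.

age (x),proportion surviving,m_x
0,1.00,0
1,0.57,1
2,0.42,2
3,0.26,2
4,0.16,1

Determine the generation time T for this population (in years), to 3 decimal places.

lx·mx: 0, 0.57, 0.84, 0.52, 0.16 → R0 = 2.09
x·lx·mx: 0, 0.57, 1.68, 1.56, 0.64 → Σ = 4.45
T = 4.45 / 2.09 = 2.129187… → 2.129

2.129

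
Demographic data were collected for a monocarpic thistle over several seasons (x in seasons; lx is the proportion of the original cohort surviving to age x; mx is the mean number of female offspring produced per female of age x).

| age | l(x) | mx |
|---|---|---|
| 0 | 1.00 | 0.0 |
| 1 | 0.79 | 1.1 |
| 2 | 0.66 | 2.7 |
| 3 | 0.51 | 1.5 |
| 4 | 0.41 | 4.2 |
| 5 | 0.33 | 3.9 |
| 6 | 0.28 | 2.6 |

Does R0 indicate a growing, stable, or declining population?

growing

R0 = Σ lx·mx = 0 + 0.869 + 1.782 + 0.765 + 1.722 + 1.287 + 0.728 = 7.153
R0 > 1, so the population is growing.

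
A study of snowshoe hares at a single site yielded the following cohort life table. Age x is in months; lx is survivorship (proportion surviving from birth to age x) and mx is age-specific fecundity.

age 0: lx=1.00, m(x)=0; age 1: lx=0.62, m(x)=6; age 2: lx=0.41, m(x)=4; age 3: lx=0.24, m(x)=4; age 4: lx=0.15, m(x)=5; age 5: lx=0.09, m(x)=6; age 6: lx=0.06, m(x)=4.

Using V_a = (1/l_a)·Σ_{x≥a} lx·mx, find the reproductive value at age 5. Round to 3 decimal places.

lx·mx for x ≥ 5: 0.54, 0.24 → sum = 0.78
V_5 = 0.78 / l_5 = 0.78 / 0.09 = 8.666667… → 8.667

8.667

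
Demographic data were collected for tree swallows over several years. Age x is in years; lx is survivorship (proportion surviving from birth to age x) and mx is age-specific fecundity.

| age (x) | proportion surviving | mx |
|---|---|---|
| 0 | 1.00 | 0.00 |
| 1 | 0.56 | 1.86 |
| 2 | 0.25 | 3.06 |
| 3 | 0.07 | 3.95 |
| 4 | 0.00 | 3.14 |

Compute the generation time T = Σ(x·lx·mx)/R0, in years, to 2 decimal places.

lx·mx: 0, 1.0416, 0.765, 0.2765, 0 → R0 = 2.0831
x·lx·mx: 0, 1.0416, 1.53, 0.8295, 0 → Σ = 3.4011
T = 3.4011 / 2.0831 = 1.632711… → 1.63

1.63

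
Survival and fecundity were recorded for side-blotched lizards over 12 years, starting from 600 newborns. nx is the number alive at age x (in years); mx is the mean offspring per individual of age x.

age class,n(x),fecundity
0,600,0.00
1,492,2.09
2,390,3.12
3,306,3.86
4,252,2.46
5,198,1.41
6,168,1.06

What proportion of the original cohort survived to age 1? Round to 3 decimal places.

l_1 = n_1/n_0 = 492/600 = 0.82 → 0.820

0.820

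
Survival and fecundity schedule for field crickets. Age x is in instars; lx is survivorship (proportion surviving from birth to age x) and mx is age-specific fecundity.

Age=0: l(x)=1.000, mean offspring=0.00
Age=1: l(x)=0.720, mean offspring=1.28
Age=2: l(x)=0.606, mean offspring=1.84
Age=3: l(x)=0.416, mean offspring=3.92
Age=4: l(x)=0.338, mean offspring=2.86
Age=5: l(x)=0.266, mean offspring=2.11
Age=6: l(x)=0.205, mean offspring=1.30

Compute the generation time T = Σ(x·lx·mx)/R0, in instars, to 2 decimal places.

lx·mx: 0, 0.9216, 1.11504, 1.63072, 0.96668, 0.56126, 0.2665 → R0 = 5.4618
x·lx·mx: 0, 0.9216, 2.23008, 4.89216, 3.86672, 2.8063, 1.599 → Σ = 16.31586
T = 16.31586 / 5.4618 = 2.987268… → 2.99

2.99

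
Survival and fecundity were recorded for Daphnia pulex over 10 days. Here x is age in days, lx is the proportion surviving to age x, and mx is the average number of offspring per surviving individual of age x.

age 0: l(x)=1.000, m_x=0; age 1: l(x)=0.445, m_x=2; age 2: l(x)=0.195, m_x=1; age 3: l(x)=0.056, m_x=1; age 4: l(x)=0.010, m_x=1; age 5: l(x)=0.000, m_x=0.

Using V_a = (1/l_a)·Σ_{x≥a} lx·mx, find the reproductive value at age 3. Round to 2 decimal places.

1.18

lx·mx for x ≥ 3: 0.056, 0.01, 0 → sum = 0.066
V_3 = 0.066 / l_3 = 0.066 / 0.056 = 1.178571… → 1.18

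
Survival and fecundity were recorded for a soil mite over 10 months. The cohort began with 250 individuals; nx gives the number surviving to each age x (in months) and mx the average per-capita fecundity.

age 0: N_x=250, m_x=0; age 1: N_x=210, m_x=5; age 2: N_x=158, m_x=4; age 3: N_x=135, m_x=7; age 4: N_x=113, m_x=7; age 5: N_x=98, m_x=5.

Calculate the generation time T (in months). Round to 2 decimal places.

lx = nx/n0 = nx/250: 1, 0.84, 0.632, 0.54, 0.452, 0.392
lx·mx: 0, 4.2, 2.528, 3.78, 3.164, 1.96 → R0 = 15.632
x·lx·mx: 0, 4.2, 5.056, 11.34, 12.656, 9.8 → Σ = 43.052
T = 43.052 / 15.632 = 2.754094… → 2.75

2.75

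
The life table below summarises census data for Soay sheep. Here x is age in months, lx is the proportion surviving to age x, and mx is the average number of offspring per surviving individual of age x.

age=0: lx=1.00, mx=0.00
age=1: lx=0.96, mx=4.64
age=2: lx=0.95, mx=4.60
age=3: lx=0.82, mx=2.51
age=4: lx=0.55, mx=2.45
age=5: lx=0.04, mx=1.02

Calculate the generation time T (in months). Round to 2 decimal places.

2.03

lx·mx: 0, 4.4544, 4.37, 2.0582, 1.3475, 0.0408 → R0 = 12.2709
x·lx·mx: 0, 4.4544, 8.74, 6.1746, 5.39, 0.204 → Σ = 24.963
T = 24.963 / 12.2709 = 2.034325… → 2.03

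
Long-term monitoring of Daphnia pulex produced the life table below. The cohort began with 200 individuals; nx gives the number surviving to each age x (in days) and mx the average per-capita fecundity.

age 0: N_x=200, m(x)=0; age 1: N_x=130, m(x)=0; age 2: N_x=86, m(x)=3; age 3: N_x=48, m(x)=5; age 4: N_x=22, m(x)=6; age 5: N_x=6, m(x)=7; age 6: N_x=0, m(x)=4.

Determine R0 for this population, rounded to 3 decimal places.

3.360

lx = nx/n0 = nx/200: 1, 0.65, 0.43, 0.24, 0.11, 0.03, 0
lx·mx by age: 0, 0, 1.29, 1.2, 0.66, 0.21, 0
R0 = Σ lx·mx = 3.36 → 3.360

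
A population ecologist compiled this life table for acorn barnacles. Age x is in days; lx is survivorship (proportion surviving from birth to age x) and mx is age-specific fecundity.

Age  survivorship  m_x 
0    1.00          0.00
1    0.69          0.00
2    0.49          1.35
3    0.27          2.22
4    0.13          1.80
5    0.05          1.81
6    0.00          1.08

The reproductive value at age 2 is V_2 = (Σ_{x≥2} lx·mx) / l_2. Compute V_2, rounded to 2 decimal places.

3.24

lx·mx for x ≥ 2: 0.6615, 0.5994, 0.234, 0.0905, 0 → sum = 1.5854
V_2 = 1.5854 / l_2 = 1.5854 / 0.49 = 3.23551… → 3.24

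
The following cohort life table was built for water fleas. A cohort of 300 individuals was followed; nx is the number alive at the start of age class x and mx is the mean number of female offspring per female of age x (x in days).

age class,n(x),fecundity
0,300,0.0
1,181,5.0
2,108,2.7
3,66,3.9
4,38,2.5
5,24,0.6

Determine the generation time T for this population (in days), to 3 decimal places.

lx = nx/n0 = nx/300: 1, 0.60333…, 0.36, 0.22, 0.12667…, 0.08
lx·mx: 0, 3.016667…, 0.972, 0.858, 0.316667…, 0.048 → R0 = 5.211333…
x·lx·mx: 0, 3.016667…, 1.944, 2.574, 1.266667…, 0.24 → Σ = 9.041333…
T = 9.041333… / 5.211333… = 1.734937… → 1.735

1.735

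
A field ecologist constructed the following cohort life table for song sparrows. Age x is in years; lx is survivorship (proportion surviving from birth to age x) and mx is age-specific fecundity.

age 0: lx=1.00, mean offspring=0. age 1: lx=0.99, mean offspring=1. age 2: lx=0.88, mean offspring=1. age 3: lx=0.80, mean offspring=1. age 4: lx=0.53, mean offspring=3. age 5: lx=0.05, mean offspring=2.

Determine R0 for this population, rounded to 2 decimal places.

lx·mx by age: 0, 0.99, 0.88, 0.8, 1.59, 0.1
R0 = Σ lx·mx = 4.36 → 4.36

4.36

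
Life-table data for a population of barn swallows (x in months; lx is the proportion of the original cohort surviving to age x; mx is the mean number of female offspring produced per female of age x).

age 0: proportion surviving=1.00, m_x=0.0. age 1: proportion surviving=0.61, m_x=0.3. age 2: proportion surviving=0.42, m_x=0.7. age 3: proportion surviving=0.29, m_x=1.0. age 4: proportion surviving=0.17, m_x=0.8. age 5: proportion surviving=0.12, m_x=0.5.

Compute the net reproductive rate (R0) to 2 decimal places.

lx·mx by age: 0, 0.183, 0.294, 0.29, 0.136, 0.06
R0 = Σ lx·mx = 0.963 → 0.96

0.96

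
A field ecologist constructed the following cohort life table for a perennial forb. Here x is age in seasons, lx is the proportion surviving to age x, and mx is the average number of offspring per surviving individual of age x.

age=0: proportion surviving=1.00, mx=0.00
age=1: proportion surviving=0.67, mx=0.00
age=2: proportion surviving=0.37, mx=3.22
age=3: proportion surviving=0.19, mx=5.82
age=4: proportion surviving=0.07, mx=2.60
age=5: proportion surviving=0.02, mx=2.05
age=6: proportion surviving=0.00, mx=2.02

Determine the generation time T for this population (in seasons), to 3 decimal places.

lx·mx: 0, 0, 1.1914, 1.1058, 0.182, 0.041, 0 → R0 = 2.5202
x·lx·mx: 0, 0, 2.3828, 3.3174, 0.728, 0.205, 0 → Σ = 6.6332
T = 6.6332 / 2.5202 = 2.632013… → 2.632

2.632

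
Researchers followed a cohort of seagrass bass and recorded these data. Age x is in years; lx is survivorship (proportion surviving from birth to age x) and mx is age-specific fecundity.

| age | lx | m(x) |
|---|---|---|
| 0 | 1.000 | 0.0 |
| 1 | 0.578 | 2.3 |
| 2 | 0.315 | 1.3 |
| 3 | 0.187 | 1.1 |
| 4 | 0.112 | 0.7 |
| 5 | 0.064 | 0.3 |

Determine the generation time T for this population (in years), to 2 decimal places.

1.55

lx·mx: 0, 1.3294, 0.4095, 0.2057, 0.0784, 0.0192 → R0 = 2.0422
x·lx·mx: 0, 1.3294, 0.819, 0.6171, 0.3136, 0.096 → Σ = 3.1751
T = 3.1751 / 2.0422 = 1.554745… → 1.55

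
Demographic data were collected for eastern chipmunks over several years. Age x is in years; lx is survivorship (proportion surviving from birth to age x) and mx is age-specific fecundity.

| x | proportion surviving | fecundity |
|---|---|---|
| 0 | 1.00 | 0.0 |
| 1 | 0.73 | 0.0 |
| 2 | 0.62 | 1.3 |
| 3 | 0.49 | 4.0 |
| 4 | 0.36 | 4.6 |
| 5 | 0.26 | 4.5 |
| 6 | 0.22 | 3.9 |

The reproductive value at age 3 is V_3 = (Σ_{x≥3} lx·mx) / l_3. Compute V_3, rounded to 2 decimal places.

11.52

lx·mx for x ≥ 3: 1.96, 1.656, 1.17, 0.858 → sum = 5.644
V_3 = 5.644 / l_3 = 5.644 / 0.49 = 11.518367… → 11.52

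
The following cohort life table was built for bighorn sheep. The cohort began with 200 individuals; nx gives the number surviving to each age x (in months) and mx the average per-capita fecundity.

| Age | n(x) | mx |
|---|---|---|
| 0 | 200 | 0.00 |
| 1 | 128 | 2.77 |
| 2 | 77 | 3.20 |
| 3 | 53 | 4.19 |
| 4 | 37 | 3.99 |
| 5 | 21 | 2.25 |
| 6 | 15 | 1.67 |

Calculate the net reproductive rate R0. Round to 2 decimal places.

5.21

lx = nx/n0 = nx/200: 1, 0.64, 0.385, 0.265, 0.185, 0.105, 0.075
lx·mx by age: 0, 1.7728, 1.232, 1.11035, 0.73815, 0.23625, 0.12525
R0 = Σ lx·mx = 5.2148 → 5.21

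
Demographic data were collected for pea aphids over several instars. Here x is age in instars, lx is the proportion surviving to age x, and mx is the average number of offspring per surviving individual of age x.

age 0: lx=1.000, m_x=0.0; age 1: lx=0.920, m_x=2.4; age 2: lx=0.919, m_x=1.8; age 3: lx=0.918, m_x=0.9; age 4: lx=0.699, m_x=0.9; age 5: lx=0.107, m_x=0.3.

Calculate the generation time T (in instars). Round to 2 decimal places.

lx·mx: 0, 2.208, 1.6542, 0.8262, 0.6291, 0.0321 → R0 = 5.3496
x·lx·mx: 0, 2.208, 3.3084, 2.4786, 2.5164, 0.1605 → Σ = 10.6719
T = 10.6719 / 5.3496 = 1.994897… → 1.99

1.99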